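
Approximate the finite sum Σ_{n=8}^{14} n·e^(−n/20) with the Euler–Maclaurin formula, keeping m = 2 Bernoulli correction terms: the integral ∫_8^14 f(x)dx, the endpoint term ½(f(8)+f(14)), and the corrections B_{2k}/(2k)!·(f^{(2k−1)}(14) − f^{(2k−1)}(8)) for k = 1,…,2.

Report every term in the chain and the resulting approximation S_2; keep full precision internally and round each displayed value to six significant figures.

S_2 ≈ 43.8375

Integral: ∫_8^14 x·e^(−x/20) dx = 37.7012.
½[f(8) + f(14)] = ½[5.36256 + 6.95219] = 6.15738.
Running total after boundary: 43.8586.
Correction k=1: B_{2}/2! · (f^{(1)}(14) − f^{(1)}(8)) = 1/12 · (0.148976 − 0.402192) = -0.0211014.
Partial sum through k=1: 43.8375.
Correction k=2: B_{4}/4! · (f^{(3)}(14) − f^{(3)}(8)) = −1/720 · (0.00285537 − 0.00435708) = 2.08572e-06.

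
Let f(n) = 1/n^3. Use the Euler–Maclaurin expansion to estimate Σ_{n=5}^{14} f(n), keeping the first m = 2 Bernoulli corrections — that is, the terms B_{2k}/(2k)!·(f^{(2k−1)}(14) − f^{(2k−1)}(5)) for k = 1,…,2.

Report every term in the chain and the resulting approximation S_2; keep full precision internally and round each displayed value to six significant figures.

The integral term ∫_5^14 1/x^3 dx = 0.0174490.
½[f(5) + f(14)] = ½[0.00800000 + 0.000364431] = 0.00418222.
So far: 0.0216312.
Correction k=1: B_{2}/2! · (f^{(1)}(14) − f^{(1)}(5)) = 1/12 · (-7.80925e-05 − (-0.00480000)) = 0.000393492.
Running total after k=1: 0.0220247.
Correction k=2: B_{4}/4! · (f^{(3)}(14) − f^{(3)}(5)) = −1/720 · (-7.96862e-06 − (-0.00384000)) = -5.32227e-06.

S_2 ≈ 0.0220194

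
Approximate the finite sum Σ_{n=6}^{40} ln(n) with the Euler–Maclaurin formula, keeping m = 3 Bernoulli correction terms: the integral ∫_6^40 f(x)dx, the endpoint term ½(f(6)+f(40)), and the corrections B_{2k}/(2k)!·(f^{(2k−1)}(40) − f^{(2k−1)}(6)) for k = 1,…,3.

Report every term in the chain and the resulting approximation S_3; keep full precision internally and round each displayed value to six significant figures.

∫_6^40 ln(x) dx evaluates to 102.805.
½[f(6) + f(40)] = ½[1.79176 + 3.68888] = 2.74032.
So far: 105.545.
Correction k=1: B_{2}/2! · (f^{(1)}(40) − f^{(1)}(6)) = 1/12 · (0.0250000 − 0.166667) = -0.0118056.
Running total after k=1: 105.533.
Correction k=2: B_{4}/4! · (f^{(3)}(40) − f^{(3)}(6)) = −1/720 · (3.12500e-05 − 0.00925926) = 1.28167e-05.
Running total after k=2: 105.533.
Correction k=3: B_{6}/6! · (f^{(5)}(40) − f^{(5)}(6)) = 1/30240 · (2.34375e-07 − 0.00308642) = -1.02056e-07.

S_3 ≈ 105.533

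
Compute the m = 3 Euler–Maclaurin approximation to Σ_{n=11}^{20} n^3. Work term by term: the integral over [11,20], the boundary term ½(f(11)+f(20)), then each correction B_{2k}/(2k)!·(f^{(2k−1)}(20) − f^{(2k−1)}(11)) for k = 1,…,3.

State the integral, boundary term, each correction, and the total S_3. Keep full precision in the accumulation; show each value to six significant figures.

S_3 ≈ 41075.0

Integral: ∫_11^20 x^3 dx = 36339.8.
½[f(11) + f(20)] = ½[1331.00 + 8000.00] = 4665.50.
Running total after boundary: 41005.2.
Correction k=1: B_{2}/2! · (f^{(1)}(20) − f^{(1)}(11)) = 1/12 · (1200.00 − 363.000) = 69.7500.
After k=1: 41075.0.
Correction k=2: B_{4}/4! · (f^{(3)}(20) − f^{(3)}(11)) = −1/720 · (6.00000 − 6.00000) = 0.00000.
After k=2: 41075.0.
Correction k=3: B_{6}/6! · (f^{(5)}(20) − f^{(5)}(11)) = 1/30240 · (0.00000 − 0.00000) = 0.00000.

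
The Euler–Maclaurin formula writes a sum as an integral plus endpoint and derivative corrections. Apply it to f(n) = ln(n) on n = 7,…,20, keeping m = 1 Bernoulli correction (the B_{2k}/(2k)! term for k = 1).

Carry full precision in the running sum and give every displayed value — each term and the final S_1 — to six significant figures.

S_1 ≈ 35.7564

Integral: ∫_7^20 ln(x) dx = 33.2933.
Boundary: ½(f(7) + f(20)) = ½(1.94591 + 2.99573) = 2.47082.
So far: 35.7641.
Order-1 term: 1/12 · (0.0500000 − 0.142857) = -0.00773810.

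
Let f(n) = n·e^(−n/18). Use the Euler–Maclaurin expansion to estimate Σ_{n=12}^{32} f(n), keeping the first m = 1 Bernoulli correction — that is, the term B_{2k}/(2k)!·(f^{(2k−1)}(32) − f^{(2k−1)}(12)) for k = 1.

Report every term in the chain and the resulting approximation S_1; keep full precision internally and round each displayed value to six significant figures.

S_1 ≈ 130.893

∫_12^32 x·e^(−x/18) dx evaluates to 125.133.
Boundary: ½(f(12) + f(32)) = ½(6.16101 + 5.40843) = 5.78472.
Integral + boundary = 130.918.
Correction k=1: B_{2}/2! · (f^{(1)}(32) − f^{(1)}(12)) = 1/12 · (-0.131455 − 0.171139) = -0.0252162.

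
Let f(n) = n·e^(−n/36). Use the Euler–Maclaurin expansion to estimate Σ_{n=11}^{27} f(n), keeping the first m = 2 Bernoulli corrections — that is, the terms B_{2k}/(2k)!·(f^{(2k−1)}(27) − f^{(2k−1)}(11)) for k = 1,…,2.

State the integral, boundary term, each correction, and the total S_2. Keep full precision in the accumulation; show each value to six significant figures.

Integral: ∫_11^27 x·e^(−x/36) dx = 175.193.
½[f(11) + f(27)] = ½[8.10385 + 12.7539] = 10.4289.
So far: 185.622.
Correction k=1: B_{2}/2! · (f^{(1)}(27) − f^{(1)}(11)) = 1/12 · (0.118092 − 0.511607) = -0.0327929.
Running total after k=1: 185.589.
Correction k=2: B_{4}/4! · (f^{(3)}(27) − f^{(3)}(11)) = −1/720 · (0.000820081 − 0.00153166) = 9.88308e-07.

S_2 ≈ 185.589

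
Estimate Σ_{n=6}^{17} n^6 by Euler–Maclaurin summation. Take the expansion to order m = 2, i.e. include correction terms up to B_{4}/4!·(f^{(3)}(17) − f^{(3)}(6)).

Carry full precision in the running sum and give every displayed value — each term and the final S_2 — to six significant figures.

S_2 ≈ 7.13772e+07

∫_6^17 x^6 dx evaluates to 5.85798e+07.
Boundary: ½(f(6) + f(17)) = ½(46656.0 + 2.41376e+07) = 1.20921e+07.
Running total after boundary: 7.06719e+07.
Order-1 term: 1/12 · (8.51914e+06 − 46656.0) = 706040.
Partial sum through k=1: 7.13780e+07.
Order-2 term: −1/720 · (589560 − 25920.0) = -782.833.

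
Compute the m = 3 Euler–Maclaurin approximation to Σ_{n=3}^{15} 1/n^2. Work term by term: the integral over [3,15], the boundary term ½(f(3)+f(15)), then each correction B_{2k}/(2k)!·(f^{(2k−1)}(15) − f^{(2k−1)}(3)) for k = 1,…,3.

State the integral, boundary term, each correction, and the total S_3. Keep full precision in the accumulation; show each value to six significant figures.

S_3 ≈ 0.330442

Integral: ∫_3^15 1/x^2 dx = 0.266667.
½[f(3) + f(15)] = ½[0.111111 + 0.00444444] = 0.0577778.
Integral + boundary = 0.324444.
Order-1 term: 1/12 · (-0.000592593 − (-0.0740741)) = 0.00612346.
After k=1: 0.330568.
Order-2 term: −1/720 · (-3.16049e-05 − (-0.0987654)) = -0.000137130.
After k=2: 0.330431.
Order-3 term: 1/30240 · (-4.21399e-06 − (-0.329218)) = 1.08867e-05.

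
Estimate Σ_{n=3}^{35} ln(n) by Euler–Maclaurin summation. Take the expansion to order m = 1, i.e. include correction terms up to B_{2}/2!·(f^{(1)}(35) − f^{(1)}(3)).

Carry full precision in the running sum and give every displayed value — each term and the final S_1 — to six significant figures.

∫_3^35 ln(x) dx evaluates to 89.1413.
Boundary: ½(f(3) + f(35)) = ½(1.09861 + 3.55535) = 2.32698.
So far: 91.4683.
Order-1 term: 1/12 · (0.0285714 − 0.333333) = -0.0253968.

S_1 ≈ 91.4429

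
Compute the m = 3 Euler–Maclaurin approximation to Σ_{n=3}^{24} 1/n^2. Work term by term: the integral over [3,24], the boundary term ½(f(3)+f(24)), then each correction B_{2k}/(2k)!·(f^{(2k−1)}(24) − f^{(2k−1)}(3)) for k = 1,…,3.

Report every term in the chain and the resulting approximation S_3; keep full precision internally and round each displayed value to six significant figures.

∫_3^24 1/x^2 dx evaluates to 0.291667.
½[f(3) + f(24)] = ½[0.111111 + 0.00173611] = 0.0564236.
Running total after boundary: 0.348090.
Correction k=1: B_{2}/2! · (f^{(1)}(24) − f^{(1)}(3)) = 1/12 · (-0.000144676 − (-0.0740741)) = 0.00616078.
Running total after k=1: 0.354251.
Correction k=2: B_{4}/4! · (f^{(3)}(24) − f^{(3)}(3)) = −1/720 · (-3.01408e-06 − (-0.0987654)) = -0.000137170.
Running total after k=2: 0.354114.
Correction k=3: B_{6}/6! · (f^{(5)}(24) − f^{(5)}(3)) = 1/30240 · (-1.56983e-07 − (-0.329218)) = 1.08868e-05.

S_3 ≈ 0.354125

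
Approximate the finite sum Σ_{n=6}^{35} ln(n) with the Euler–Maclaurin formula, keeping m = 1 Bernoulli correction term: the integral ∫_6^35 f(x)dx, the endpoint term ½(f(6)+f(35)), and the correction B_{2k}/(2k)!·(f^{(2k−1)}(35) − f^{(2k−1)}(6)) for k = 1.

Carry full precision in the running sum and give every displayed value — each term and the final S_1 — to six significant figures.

S_1 ≈ 87.3487

The integral term ∫_6^35 ln(x) dx = 84.6866.
Boundary: ½(f(6) + f(35)) = ½(1.79176 + 3.55535) = 2.67355.
So far: 87.3602.
k=1: B_{2}/(2)! × [f^{(1)}(35) − f^{(1)}(6)] = 1/12 × (0.0285714 − 0.166667) = -0.0115079.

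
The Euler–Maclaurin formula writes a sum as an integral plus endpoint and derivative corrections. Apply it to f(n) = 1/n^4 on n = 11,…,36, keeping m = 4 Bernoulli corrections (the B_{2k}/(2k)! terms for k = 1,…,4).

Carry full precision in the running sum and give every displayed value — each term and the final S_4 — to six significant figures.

Integral: ∫_11^36 1/x^4 dx = 0.000243294.
Endpoint term: (f(11) + f(36))/2 = (6.83013e-05 + 5.95374e-07)/2 = 3.44484e-05.
So far: 0.000277742.
Order-1 term: 1/12 · (-6.61527e-08 − (-2.48369e-05)) = 2.06423e-06.
After k=1: 0.000279806.
Order-2 term: −1/720 · (-1.53131e-09 − (-6.15790e-06)) = -8.55051e-09.
After k=2: 0.000279798.
Order-3 term: 1/30240 · (-6.61678e-11 − (-2.84994e-06)) = 9.42417e-11.
After k=3: 0.000279798.
Order-4 term: −1/1209600 · (-4.59499e-12 − (-2.11979e-06)) = -1.75247e-12.

S_4 ≈ 0.000279798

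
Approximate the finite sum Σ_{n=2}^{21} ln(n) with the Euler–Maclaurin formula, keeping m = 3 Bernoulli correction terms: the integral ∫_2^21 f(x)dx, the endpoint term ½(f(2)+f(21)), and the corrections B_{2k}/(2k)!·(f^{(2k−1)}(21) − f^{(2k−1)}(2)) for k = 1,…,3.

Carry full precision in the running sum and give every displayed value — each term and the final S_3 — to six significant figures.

S_3 ≈ 45.3801

The integral term ∫_2^21 ln(x) dx = 43.5487.
½[f(2) + f(21)] = ½[0.693147 + 3.04452] = 1.86883.
So far: 45.4175.
Correction k=1: B_{2}/2! · (f^{(1)}(21) − f^{(1)}(2)) = 1/12 · (0.0476190 − 0.500000) = -0.0376984.
Running total after k=1: 45.3798.
Correction k=2: B_{4}/4! · (f^{(3)}(21) − f^{(3)}(2)) = −1/720 · (0.000215959 − 0.250000) = 0.000346922.
Running total after k=2: 45.3802.
Correction k=3: B_{6}/6! · (f^{(5)}(21) − f^{(5)}(2)) = 1/30240 · (5.87645e-06 − 0.750000) = -2.48014e-05.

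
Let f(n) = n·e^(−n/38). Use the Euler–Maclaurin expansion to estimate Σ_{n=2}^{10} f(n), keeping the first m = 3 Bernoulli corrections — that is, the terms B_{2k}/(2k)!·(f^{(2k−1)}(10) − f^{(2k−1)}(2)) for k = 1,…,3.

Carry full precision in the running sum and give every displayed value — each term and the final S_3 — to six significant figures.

S_3 ≈ 44.8691

Integral: ∫_2^10 x·e^(−x/38) dx = 40.1050.
Boundary: ½(f(2) + f(10)) = ½(1.89746 + 7.68621) = 4.79183.
Integral + boundary = 44.8968.
k=1: B_{2}/(2)! × [f^{(1)}(10) − f^{(1)}(2)] = 1/12 × (0.566352 − 0.898796) = -0.0277037.
Partial sum through k=1: 44.8691.
k=2: B_{4}/(4)! × [f^{(3)}(10) − f^{(3)}(2)] = −1/720 × (0.00145678 − 0.00193646) = 6.66226e-07.
Partial sum through k=2: 44.8691.
k=3: B_{6}/(6)! × [f^{(5)}(10) − f^{(5)}(2)] = 1/30240 × (1.74609e-06 − 2.25104e-06) = -1.66979e-11.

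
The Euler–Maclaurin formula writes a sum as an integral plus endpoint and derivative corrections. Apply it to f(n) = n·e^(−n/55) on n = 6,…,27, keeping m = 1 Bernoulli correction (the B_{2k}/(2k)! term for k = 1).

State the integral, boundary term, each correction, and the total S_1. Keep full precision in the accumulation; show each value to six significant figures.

∫_6^27 x·e^(−x/55) dx evaluates to 247.823.
½[f(6) + f(27)] = ½[5.37989 + 16.5259] = 10.9529.
Running total after boundary: 258.776.
Order-1 term: 1/12 · (0.311599 − 0.798833) = -0.0406028.

S_1 ≈ 258.735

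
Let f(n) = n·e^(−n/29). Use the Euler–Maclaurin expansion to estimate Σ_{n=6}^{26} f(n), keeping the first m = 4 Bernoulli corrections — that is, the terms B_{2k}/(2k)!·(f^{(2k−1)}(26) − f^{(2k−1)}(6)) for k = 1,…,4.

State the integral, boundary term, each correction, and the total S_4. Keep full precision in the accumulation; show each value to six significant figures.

Integral: ∫_6^26 x·e^(−x/29) dx = 174.582.
Boundary: ½(f(6) + f(26)) = ½(4.87862 + 10.6073) = 7.74297.
Integral + boundary = 182.325.
Order-1 term: 1/12 · (0.0422042 − 0.644875) = -0.0502226.
Partial sum through k=1: 182.274.
Order-2 term: −1/720 · (0.00102040 − 0.00270046) = 2.33342e-06.
Partial sum through k=2: 182.274.
Order-3 term: 1/30240 · (2.36695e-06 − 5.51024e-06) = -1.03945e-10.
Partial sum through k=3: 182.274.
Order-4 term: −1/1209600 · (4.18620e-09 − 9.28595e-09) = 4.21606e-15.

S_4 ≈ 182.274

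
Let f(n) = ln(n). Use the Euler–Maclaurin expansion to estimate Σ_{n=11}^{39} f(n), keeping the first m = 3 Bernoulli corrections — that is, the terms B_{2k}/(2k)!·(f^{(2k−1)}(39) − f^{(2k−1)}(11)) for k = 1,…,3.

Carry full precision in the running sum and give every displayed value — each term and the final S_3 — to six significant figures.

∫_11^39 ln(x) dx evaluates to 88.5021.
½[f(11) + f(39)] = ½[2.39790 + 3.66356] = 3.03073.
Integral + boundary = 91.5328.
k=1: B_{2}/(2)! × [f^{(1)}(39) − f^{(1)}(11)] = 1/12 × (0.0256410 − 0.0909091) = -0.00543901.
After k=1: 91.5273.
k=2: B_{4}/(4)! × [f^{(3)}(39) − f^{(3)}(11)] = −1/720 × (3.37160e-05 − 0.00150263) = 2.04016e-06.
After k=2: 91.5273.
k=3: B_{6}/(6)! × [f^{(5)}(39) − f^{(5)}(11)] = 1/30240 × (2.66004e-07 − 0.000149021) = -4.91915e-09.

S_3 ≈ 91.5273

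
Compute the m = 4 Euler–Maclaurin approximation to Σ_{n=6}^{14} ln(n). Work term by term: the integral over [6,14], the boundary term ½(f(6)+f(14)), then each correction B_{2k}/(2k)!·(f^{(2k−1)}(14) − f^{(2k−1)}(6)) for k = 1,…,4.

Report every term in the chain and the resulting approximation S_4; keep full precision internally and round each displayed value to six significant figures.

∫_6^14 ln(x) dx evaluates to 18.1962.
½[f(6) + f(14)] = ½[1.79176 + 2.63906] = 2.21541.
Integral + boundary = 20.4117.
k=1: B_{2}/(2)! × [f^{(1)}(14) − f^{(1)}(6)] = 1/12 × (0.0714286 − 0.166667) = -0.00793651.
Running total after k=1: 20.4037.
k=2: B_{4}/(4)! × [f^{(3)}(14) − f^{(3)}(6)] = −1/720 × (0.000728863 − 0.00925926) = 1.18478e-05.
Running total after k=2: 20.4037.
k=3: B_{6}/(6)! × [f^{(5)}(14) − f^{(5)}(6)] = 1/30240 × (4.46243e-05 − 0.00308642) = -1.00588e-07.
Running total after k=3: 20.4037.
k=4: B_{8}/(8)! × [f^{(7)}(14) − f^{(7)}(6)] = −1/1209600 × (6.83024e-06 − 0.00257202) = 2.12069e-09.

S_4 ≈ 20.4037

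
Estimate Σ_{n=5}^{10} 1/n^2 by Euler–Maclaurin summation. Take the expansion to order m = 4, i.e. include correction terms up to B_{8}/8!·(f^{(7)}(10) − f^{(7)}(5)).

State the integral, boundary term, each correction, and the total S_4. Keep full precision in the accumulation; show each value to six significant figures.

S_4 ≈ 0.126157

Integral: ∫_5^10 1/x^2 dx = 0.100000.
½[f(5) + f(10)] = ½[0.0400000 + 0.0100000] = 0.0250000.
Running total after boundary: 0.125000.
Correction k=1: B_{2}/2! · (f^{(1)}(10) − f^{(1)}(5)) = 1/12 · (-0.00200000 − (-0.0160000)) = 0.00116667.
After k=1: 0.126167.
Correction k=2: B_{4}/4! · (f^{(3)}(10) − f^{(3)}(5)) = −1/720 · (-0.000240000 − (-0.00768000)) = -1.03333e-05.
After k=2: 0.126156.
Correction k=3: B_{6}/6! · (f^{(5)}(10) − f^{(5)}(5)) = 1/30240 · (-7.20000e-05 − (-0.00921600)) = 3.02381e-07.
After k=3: 0.126157.
Correction k=4: B_{8}/8! · (f^{(7)}(10) − f^{(7)}(5)) = −1/1209600 · (-4.03200e-05 − (-0.0206438)) = -1.70333e-08.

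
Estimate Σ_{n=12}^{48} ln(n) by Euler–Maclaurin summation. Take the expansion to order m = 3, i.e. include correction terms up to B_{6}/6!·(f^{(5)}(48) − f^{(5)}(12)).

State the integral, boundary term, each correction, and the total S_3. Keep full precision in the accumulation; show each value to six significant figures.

The integral term ∫_12^48 ln(x) dx = 119.999.
½[f(12) + f(48)] = ½[2.48491 + 3.87120] = 3.17805.
So far: 123.177.
k=1: B_{2}/(2)! × [f^{(1)}(48) − f^{(1)}(12)] = 1/12 × (0.0208333 − 0.0833333) = -0.00520833.
Partial sum through k=1: 123.172.
k=2: B_{4}/(4)! × [f^{(3)}(48) − f^{(3)}(12)] = −1/720 × (1.80845e-05 − 0.00115741) = 1.58239e-06.
Partial sum through k=2: 123.172.
k=3: B_{6}/(6)! × [f^{(5)}(48) − f^{(5)}(12)] = 1/30240 × (9.41901e-08 − 9.64506e-05) = -3.18639e-09.

S_3 ≈ 123.172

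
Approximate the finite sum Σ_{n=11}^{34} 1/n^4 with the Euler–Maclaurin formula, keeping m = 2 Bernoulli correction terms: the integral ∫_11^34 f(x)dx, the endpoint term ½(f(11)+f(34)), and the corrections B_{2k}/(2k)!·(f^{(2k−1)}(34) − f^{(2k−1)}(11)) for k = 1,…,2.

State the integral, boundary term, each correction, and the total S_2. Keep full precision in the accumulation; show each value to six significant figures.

∫_11^34 1/x^4 dx evaluates to 0.000241957.
Endpoint term: (f(11) + f(34))/2 = (6.83013e-05 + 7.48315e-07)/2 = 3.45248e-05.
So far: 0.000276482.
k=1: B_{2}/(2)! × [f^{(1)}(34) − f^{(1)}(11)] = 1/12 × (-8.80370e-08 − (-2.48369e-05)) = 2.06240e-06.
Partial sum through k=1: 0.000278545.
k=2: B_{4}/(4)! × [f^{(3)}(34) − f^{(3)}(11)] = −1/720 × (-2.28470e-09 − (-6.15790e-06)) = -8.54946e-09.

S_2 ≈ 0.000278536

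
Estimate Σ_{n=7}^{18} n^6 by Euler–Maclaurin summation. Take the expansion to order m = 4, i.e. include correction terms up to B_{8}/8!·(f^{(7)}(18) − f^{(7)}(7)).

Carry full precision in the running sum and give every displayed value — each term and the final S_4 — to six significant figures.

∫_7^18 x^6 dx evaluates to 8.73424e+07.
Boundary: ½(f(7) + f(18)) = ½(117649 + 3.40122e+07) = 1.70649e+07.
So far: 1.04407e+08.
Correction k=1: B_{2}/2! · (f^{(1)}(18) − f^{(1)}(7)) = 1/12 · (1.13374e+07 − 100842) = 936380.
After k=1: 1.05344e+08.
Correction k=2: B_{4}/4! · (f^{(3)}(18) − f^{(3)}(7)) = −1/720 · (699840 − 41160.0) = -914.833.
After k=2: 1.05343e+08.
Correction k=3: B_{6}/6! · (f^{(5)}(18) − f^{(5)}(7)) = 1/30240 · (12960.0 − 5040.00) = 0.261905.
After k=3: 1.05343e+08.
Correction k=4: B_{8}/8! · (f^{(7)}(18) − f^{(7)}(7)) = −1/1209600 · (0.00000 − 0.00000) = 0.00000.

S_4 ≈ 1.05343e+08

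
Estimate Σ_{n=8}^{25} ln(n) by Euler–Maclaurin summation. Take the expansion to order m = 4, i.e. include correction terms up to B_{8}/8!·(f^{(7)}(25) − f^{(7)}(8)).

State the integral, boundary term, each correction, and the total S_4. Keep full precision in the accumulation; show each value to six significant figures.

S_4 ≈ 49.4784

Integral: ∫_8^25 ln(x) dx = 46.8364.
Boundary: ½(f(8) + f(25)) = ½(2.07944 + 3.21888) = 2.64916.
So far: 49.4855.
Order-1 term: 1/12 · (0.0400000 − 0.125000) = -0.00708333.
After k=1: 49.4784.
Order-2 term: −1/720 · (0.000128000 − 0.00390625) = 5.24757e-06.
After k=2: 49.4784.
Order-3 term: 1/30240 · (2.45760e-06 − 0.000732422) = -2.41390e-08.
After k=3: 49.4784.
Order-4 term: −1/1209600 · (1.17965e-07 − 0.000343323) = 2.83734e-10.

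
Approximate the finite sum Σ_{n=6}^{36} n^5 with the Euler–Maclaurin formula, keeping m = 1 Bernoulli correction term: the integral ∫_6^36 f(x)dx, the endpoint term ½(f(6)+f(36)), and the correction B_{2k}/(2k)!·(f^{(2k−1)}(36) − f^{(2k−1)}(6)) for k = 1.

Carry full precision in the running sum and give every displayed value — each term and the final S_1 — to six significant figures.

S_1 ≈ 3.93726e+08

∫_6^36 x^5 dx evaluates to 3.62789e+08.
Endpoint term: (f(6) + f(36))/2 = (7776.00 + 6.04662e+07)/2 = 3.02370e+07.
So far: 3.93026e+08.
Correction k=1: B_{2}/2! · (f^{(1)}(36) − f^{(1)}(6)) = 1/12 · (8.39808e+06 − 6480.00) = 699300.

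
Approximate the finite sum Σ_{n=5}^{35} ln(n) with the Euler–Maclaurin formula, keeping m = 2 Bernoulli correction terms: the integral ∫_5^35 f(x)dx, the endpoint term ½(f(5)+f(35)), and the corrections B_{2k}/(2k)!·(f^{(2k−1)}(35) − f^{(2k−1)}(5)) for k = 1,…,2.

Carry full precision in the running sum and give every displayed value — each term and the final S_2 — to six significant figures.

S_2 ≈ 88.9581

The integral term ∫_5^35 ln(x) dx = 86.3900.
½[f(5) + f(35)] = ½[1.60944 + 3.55535] = 2.58239.
Integral + boundary = 88.9724.
Order-1 term: 1/12 · (0.0285714 − 0.200000) = -0.0142857.
Partial sum through k=1: 88.9581.
Order-2 term: −1/720 · (4.66472e-05 − 0.0160000) = 2.21574e-05.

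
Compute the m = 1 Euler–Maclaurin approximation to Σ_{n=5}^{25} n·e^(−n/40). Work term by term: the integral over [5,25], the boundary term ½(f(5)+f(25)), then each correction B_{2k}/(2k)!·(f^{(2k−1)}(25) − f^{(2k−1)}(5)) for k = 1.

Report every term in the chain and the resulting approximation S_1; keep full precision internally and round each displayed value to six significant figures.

The integral term ∫_5^25 x·e^(−x/40) dx = 196.815.
Boundary: ½(f(5) + f(25)) = ½(4.41248 + 13.3815) = 8.89701.
Integral + boundary = 205.712.
Order-1 term: 1/12 · (0.200723 − 0.772185) = -0.0476218.

S_1 ≈ 205.664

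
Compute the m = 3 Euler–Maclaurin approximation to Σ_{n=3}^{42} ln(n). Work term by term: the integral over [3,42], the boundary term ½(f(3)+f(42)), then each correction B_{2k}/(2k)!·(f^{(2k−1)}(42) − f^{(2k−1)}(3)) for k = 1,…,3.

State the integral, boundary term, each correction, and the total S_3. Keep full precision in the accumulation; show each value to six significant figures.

S_3 ≈ 117.079

∫_3^42 ln(x) dx evaluates to 114.686.
½[f(3) + f(42)] = ½[1.09861 + 3.73767] = 2.41814.
Integral + boundary = 117.104.
Order-1 term: 1/12 · (0.0238095 − 0.333333) = -0.0257937.
After k=1: 117.079.
Order-2 term: −1/720 · (2.69949e-05 − 0.0740741) = 0.000102843.
After k=2: 117.079.
Order-3 term: 1/30240 · (1.83639e-07 − 0.0987654) = -3.26605e-06.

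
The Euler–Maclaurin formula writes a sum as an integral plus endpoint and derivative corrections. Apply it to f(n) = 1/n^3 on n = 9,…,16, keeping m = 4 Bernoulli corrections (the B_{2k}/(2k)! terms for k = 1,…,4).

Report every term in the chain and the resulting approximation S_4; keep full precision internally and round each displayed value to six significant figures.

∫_9^16 1/x^3 dx evaluates to 0.00421971.
Boundary: ½(f(9) + f(16)) = ½(0.00137174 + 0.000244141) = 0.000807941.
Integral + boundary = 0.00502766.
k=1: B_{2}/(2)! × [f^{(1)}(16) − f^{(1)}(9)] = 1/12 × (-4.57764e-05 − (-0.000457247)) = 3.42893e-05.
After k=1: 0.00506195.
k=2: B_{4}/(4)! × [f^{(3)}(16) − f^{(3)}(9)] = −1/720 × (-3.57628e-06 − (-0.000112901)) = -1.51839e-07.
After k=2: 0.00506179.
k=3: B_{6}/(6)! × [f^{(5)}(16) − f^{(5)}(9)] = 1/30240 × (-5.86733e-07 − (-5.85410e-05)) = 1.91648e-09.
After k=3: 0.00506180.
k=4: B_{8}/(8)! × [f^{(7)}(16) − f^{(7)}(9)] = −1/1209600 × (-1.65019e-07 − (-5.20365e-05)) = -4.28832e-11.

S_4 ≈ 0.00506180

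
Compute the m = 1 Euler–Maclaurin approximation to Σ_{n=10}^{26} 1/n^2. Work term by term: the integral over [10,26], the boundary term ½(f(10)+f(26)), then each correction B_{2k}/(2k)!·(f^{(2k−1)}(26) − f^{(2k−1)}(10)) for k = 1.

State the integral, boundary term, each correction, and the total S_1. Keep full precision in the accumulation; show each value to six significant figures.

∫_10^26 1/x^2 dx evaluates to 0.0615385.
½[f(10) + f(26)] = ½[0.0100000 + 0.00147929] = 0.00573964.
Integral + boundary = 0.0672781.
Correction k=1: B_{2}/2! · (f^{(1)}(26) − f^{(1)}(10)) = 1/12 · (-0.000113792 − (-0.00200000)) = 0.000157184.

S_1 ≈ 0.0674353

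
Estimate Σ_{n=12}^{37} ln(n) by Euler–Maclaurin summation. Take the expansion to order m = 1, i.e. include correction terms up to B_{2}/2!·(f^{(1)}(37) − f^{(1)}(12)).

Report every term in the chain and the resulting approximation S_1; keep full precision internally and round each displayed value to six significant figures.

S_1 ≈ 81.8283

The integral term ∫_12^37 ln(x) dx = 78.7851.
½[f(12) + f(37)] = ½[2.48491 + 3.61092] = 3.04791.
Running total after boundary: 81.8330.
Order-1 term: 1/12 · (0.0270270 − 0.0833333) = -0.00469219.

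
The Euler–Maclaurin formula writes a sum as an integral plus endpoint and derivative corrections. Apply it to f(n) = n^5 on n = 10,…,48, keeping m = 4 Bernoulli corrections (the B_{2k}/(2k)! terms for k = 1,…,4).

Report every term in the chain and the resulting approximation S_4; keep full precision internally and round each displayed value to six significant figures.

The integral term ∫_10^48 x^5 dx = 2.03827e+09.
Boundary: ½(f(10) + f(48)) = ½(100000 + 2.54804e+08) = 1.27452e+08.
So far: 2.16572e+09.
Correction k=1: B_{2}/2! · (f^{(1)}(48) − f^{(1)}(10)) = 1/12 · (2.65421e+07 − 50000.0) = 2.20767e+06.
After k=1: 2.16792e+09.
Correction k=2: B_{4}/4! · (f^{(3)}(48) − f^{(3)}(10)) = −1/720 · (138240 − 6000.00) = -183.667.
After k=2: 2.16792e+09.
Correction k=3: B_{6}/6! · (f^{(5)}(48) − f^{(5)}(10)) = 1/30240 · (120.000 − 120.000) = 0.00000.
After k=3: 2.16792e+09.
Correction k=4: B_{8}/8! · (f^{(7)}(48) − f^{(7)}(10)) = −1/1209600 · (0.00000 − 0.00000) = 0.00000.

S_4 ≈ 2.16792e+09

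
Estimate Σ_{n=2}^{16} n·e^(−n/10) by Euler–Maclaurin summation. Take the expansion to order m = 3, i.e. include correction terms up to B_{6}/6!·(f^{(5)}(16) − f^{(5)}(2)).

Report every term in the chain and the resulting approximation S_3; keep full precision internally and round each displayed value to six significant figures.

The integral term ∫_2^16 x·e^(−x/10) dx = 45.7546.
½[f(2) + f(16)] = ½[1.63746 + 3.23034] = 2.43390.
Running total after boundary: 48.1885.
k=1: B_{2}/(2)! × [f^{(1)}(16) − f^{(1)}(2)] = 1/12 × (-0.121138 − 0.654985) = -0.0646769.
Partial sum through k=1: 48.1238.
k=2: B_{4}/(4)! × [f^{(3)}(16) − f^{(3)}(2)] = −1/720 × (0.00282655 − 0.0229245) = 2.79138e-05.
Partial sum through k=2: 48.1238.
k=3: B_{6}/(6)! × [f^{(5)}(16) − f^{(5)}(2)] = 1/30240 × (6.86448e-05 − 0.000392991) = -1.07257e-08.

S_3 ≈ 48.1238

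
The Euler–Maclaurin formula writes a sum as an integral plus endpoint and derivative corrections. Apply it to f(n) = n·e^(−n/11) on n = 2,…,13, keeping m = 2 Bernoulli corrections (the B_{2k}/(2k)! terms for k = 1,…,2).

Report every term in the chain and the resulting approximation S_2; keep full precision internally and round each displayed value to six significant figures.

The integral term ∫_2^13 x·e^(−x/11) dx = 38.2524.
Boundary: ½(f(2) + f(13)) = ½(1.66751 + 3.98737) = 2.82744.
Integral + boundary = 41.0799.
Correction k=1: B_{2}/2! · (f^{(1)}(13) − f^{(1)}(2)) = 1/12 · (-0.0557674 − 0.682161) = -0.0614941.
Partial sum through k=1: 41.0184.
Correction k=2: B_{4}/4! · (f^{(3)}(13) − f^{(3)}(2)) = −1/720 · (0.00460887 − 0.0194187) = 2.05693e-05.

S_2 ≈ 41.0184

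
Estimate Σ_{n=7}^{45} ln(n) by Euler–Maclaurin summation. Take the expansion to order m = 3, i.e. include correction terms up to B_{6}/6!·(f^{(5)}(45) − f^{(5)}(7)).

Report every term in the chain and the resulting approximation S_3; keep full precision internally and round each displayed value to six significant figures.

S_3 ≈ 122.545

The integral term ∫_7^45 ln(x) dx = 119.678.
Endpoint term: (f(7) + f(45))/2 = (1.94591 + 3.80666)/2 = 2.87629.
So far: 122.555.
k=1: B_{2}/(2)! × [f^{(1)}(45) − f^{(1)}(7)] = 1/12 × (0.0222222 − 0.142857) = -0.0100529.
Partial sum through k=1: 122.545.
k=2: B_{4}/(4)! × [f^{(3)}(45) − f^{(3)}(7)] = −1/720 × (2.19479e-05 − 0.00583090) = 8.06799e-06.
Partial sum through k=2: 122.545.
k=3: B_{6}/(6)! × [f^{(5)}(45) − f^{(5)}(7)] = 1/30240 × (1.30061e-07 − 0.00142798) = -4.72171e-08.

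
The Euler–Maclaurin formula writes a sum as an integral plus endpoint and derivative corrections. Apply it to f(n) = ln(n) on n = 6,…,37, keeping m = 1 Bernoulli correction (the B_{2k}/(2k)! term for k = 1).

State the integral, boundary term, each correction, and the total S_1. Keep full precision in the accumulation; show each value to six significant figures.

∫_6^37 ln(x) dx evaluates to 91.8534.
Boundary: ½(f(6) + f(37)) = ½(1.79176 + 3.61092) = 2.70134.
Running total after boundary: 94.5547.
Correction k=1: B_{2}/2! · (f^{(1)}(37) − f^{(1)}(6)) = 1/12 · (0.0270270 − 0.166667) = -0.0116366.

S_1 ≈ 94.5431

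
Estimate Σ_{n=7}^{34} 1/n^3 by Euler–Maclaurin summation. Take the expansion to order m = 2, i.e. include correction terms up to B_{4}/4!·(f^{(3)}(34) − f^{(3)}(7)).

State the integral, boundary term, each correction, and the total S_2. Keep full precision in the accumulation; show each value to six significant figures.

Integral: ∫_7^34 1/x^3 dx = 0.00977156.
Boundary: ½(f(7) + f(34)) = ½(0.00291545 + 2.54427e-05) = 0.00147045.
Running total after boundary: 0.0112420.
k=1: B_{2}/(2)! × [f^{(1)}(34) − f^{(1)}(7)] = 1/12 × (-2.24494e-06 − (-0.00124948)) = 0.000103936.
Partial sum through k=1: 0.0113459.
k=2: B_{4}/(4)! × [f^{(3)}(34) − f^{(3)}(7)] = −1/720 × (-3.88399e-08 − (-0.000509992)) = -7.08268e-07.

S_2 ≈ 0.0113452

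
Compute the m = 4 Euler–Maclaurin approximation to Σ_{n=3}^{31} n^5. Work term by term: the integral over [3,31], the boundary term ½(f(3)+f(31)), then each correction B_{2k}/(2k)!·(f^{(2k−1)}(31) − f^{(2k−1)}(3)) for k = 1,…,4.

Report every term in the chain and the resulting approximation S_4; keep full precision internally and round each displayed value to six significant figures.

S_4 ≈ 1.62617e+08

∫_3^31 x^5 dx evaluates to 1.47917e+08.
Endpoint term: (f(3) + f(31))/2 = (243.000 + 2.86292e+07)/2 = 1.43147e+07.
So far: 1.62232e+08.
Order-1 term: 1/12 · (4.61760e+06 − 405.000) = 384767.
After k=1: 1.62617e+08.
Order-2 term: −1/720 · (57660.0 − 540.000) = -79.3333.
After k=2: 1.62617e+08.
Order-3 term: 1/30240 · (120.000 − 120.000) = 0.00000.
After k=3: 1.62617e+08.
Order-4 term: −1/1209600 · (0.00000 − 0.00000) = 0.00000.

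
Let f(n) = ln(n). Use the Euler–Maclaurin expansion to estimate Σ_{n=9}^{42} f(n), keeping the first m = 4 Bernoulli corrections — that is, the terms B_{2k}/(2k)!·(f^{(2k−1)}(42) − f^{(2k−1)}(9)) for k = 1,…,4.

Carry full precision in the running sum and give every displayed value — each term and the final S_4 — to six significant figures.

Integral: ∫_9^42 ln(x) dx = 104.207.
½[f(9) + f(42)] = ½[2.19722 + 3.73767] = 2.96745.
Running total after boundary: 107.175.
Order-1 term: 1/12 · (0.0238095 − 0.111111) = -0.00727513.
After k=1: 107.167.
Order-2 term: −1/720 · (2.69949e-05 − 0.00274348) = 3.77290e-06.
After k=2: 107.167.
Order-3 term: 1/30240 · (1.83639e-07 − 0.000406442) = -1.34345e-08.
After k=3: 107.167.
Order-4 term: −1/1209600 · (3.12311e-09 − 0.000150534) = 1.24447e-10.

S_4 ≈ 107.167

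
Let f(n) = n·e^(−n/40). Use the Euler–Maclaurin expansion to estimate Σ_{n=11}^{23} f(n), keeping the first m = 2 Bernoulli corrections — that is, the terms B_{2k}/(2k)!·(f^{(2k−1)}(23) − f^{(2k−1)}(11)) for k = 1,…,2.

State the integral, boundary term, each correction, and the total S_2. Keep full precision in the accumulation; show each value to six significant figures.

S_2 ≈ 142.134

∫_11^23 x·e^(−x/40) dx evaluates to 131.511.
½[f(11) + f(23)] = ½[8.35529 + 12.9422] = 10.6488.
So far: 142.160.
Correction k=1: B_{2}/2! · (f^{(1)}(23) − f^{(1)}(11)) = 1/12 · (0.239150 − 0.550690) = -0.0259617.
After k=1: 142.134.
Correction k=2: B_{4}/4! · (f^{(3)}(23) − f^{(3)}(11)) = −1/720 · (0.000852850 − 0.00129365) = 6.12218e-07.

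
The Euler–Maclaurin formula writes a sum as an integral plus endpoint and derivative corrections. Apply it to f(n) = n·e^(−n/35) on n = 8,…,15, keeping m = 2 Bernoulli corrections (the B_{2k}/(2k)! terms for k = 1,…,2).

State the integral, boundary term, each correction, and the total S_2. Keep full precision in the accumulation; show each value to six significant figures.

∫_8^15 x·e^(−x/35) dx evaluates to 57.4642.
Boundary: ½(f(8) + f(15)) = ½(6.36536 + 9.77159) = 8.06847.
So far: 65.5327.
k=1: B_{2}/(2)! × [f^{(1)}(15) − f^{(1)}(8)] = 1/12 × (0.372251 − 0.613802) = -0.0201293.
Partial sum through k=1: 65.5125.
k=2: B_{4}/(4)! × [f^{(3)}(15) − f^{(3)}(8)] = −1/720 × (0.00136745 − 0.00180012) = 6.00921e-07.

S_2 ≈ 65.5125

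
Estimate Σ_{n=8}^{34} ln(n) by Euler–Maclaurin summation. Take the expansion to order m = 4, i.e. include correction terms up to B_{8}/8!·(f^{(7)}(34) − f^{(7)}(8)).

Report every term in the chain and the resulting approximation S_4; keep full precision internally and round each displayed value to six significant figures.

S_4 ≈ 80.0557

The integral term ∫_8^34 ln(x) dx = 77.2607.
½[f(8) + f(34)] = ½[2.07944 + 3.52636] = 2.80290.
Integral + boundary = 80.0636.
Order-1 term: 1/12 · (0.0294118 − 0.125000) = -0.00796569.
After k=1: 80.0557.
Order-2 term: −1/720 · (5.08854e-05 − 0.00390625) = 5.35467e-06.
After k=2: 80.0557.
Order-3 term: 1/30240 · (5.28222e-07 − 0.000732422) = -2.42028e-08.
After k=3: 80.0557.
Order-4 term: −1/1209600 · (1.37082e-08 − 0.000343323) = 2.83820e-10.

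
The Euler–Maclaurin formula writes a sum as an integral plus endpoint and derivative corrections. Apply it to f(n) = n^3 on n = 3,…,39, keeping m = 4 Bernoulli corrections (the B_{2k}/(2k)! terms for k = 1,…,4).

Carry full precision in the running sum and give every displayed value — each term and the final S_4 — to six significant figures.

The integral term ∫_3^39 x^3 dx = 578340.
½[f(3) + f(39)] = ½[27.0000 + 59319.0] = 29673.0.
So far: 608013.
k=1: B_{2}/(2)! × [f^{(1)}(39) − f^{(1)}(3)] = 1/12 × (4563.00 − 27.0000) = 378.000.
After k=1: 608391.
k=2: B_{4}/(4)! × [f^{(3)}(39) − f^{(3)}(3)] = −1/720 × (6.00000 − 6.00000) = 0.00000.
After k=2: 608391.
k=3: B_{6}/(6)! × [f^{(5)}(39) − f^{(5)}(3)] = 1/30240 × (0.00000 − 0.00000) = 0.00000.
After k=3: 608391.
k=4: B_{8}/(8)! × [f^{(7)}(39) − f^{(7)}(3)] = −1/1209600 × (0.00000 − 0.00000) = 0.00000.

S_4 ≈ 608391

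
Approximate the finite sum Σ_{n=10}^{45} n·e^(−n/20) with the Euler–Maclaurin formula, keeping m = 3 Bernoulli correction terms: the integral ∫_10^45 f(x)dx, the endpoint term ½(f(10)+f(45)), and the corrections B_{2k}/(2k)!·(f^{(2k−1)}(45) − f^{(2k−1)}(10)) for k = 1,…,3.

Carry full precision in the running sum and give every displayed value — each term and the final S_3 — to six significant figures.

Integral: ∫_10^45 x·e^(−x/20) dx = 226.899.
½[f(10) + f(45)] = ½[6.06531 + 4.74297] = 5.40414.
Integral + boundary = 232.304.
Correction k=1: B_{2}/2! · (f^{(1)}(45) − f^{(1)}(10)) = 1/12 · (-0.131749 − 0.303265) = -0.0362512.
Partial sum through k=1: 232.267.
Correction k=2: B_{4}/4! · (f^{(3)}(45) − f^{(3)}(10)) = −1/720 · (0.000197624 − 0.00379082) = 4.99055e-06.
Partial sum through k=2: 232.267.
Correction k=3: B_{6}/6! · (f^{(5)}(45) − f^{(5)}(10)) = 1/30240 · (1.81155e-06 − 1.70587e-05) = -5.04204e-10.

S_3 ≈ 232.267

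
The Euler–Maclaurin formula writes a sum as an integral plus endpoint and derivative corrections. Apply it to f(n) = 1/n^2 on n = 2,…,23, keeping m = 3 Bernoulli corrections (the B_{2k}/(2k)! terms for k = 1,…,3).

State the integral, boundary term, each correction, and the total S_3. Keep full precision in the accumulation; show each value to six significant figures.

S_3 ≈ 0.602431

Integral: ∫_2^23 1/x^2 dx = 0.456522.
Endpoint term: (f(2) + f(23))/2 = (0.250000 + 0.00189036)/2 = 0.125945.
So far: 0.582467.
Correction k=1: B_{2}/2! · (f^{(1)}(23) − f^{(1)}(2)) = 1/12 · (-0.000164379 − (-0.250000)) = 0.0208196.
After k=1: 0.603287.
Correction k=2: B_{4}/4! · (f^{(3)}(23) − f^{(3)}(2)) = −1/720 · (-3.72883e-06 − (-0.750000)) = -0.00104166.
After k=2: 0.602245.
Correction k=3: B_{6}/6! · (f^{(5)}(23) − f^{(5)}(2)) = 1/30240 · (-2.11465e-07 − (-5.62500)) = 0.000186012.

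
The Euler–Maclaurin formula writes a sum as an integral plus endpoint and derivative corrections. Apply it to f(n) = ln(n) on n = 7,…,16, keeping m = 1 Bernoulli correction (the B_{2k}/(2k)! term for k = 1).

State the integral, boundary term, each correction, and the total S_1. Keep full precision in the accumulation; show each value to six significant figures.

S_1 ≈ 24.0926

∫_7^16 ln(x) dx evaluates to 21.7400.
Boundary: ½(f(7) + f(16)) = ½(1.94591 + 2.77259) = 2.35925.
Running total after boundary: 24.0993.
Order-1 term: 1/12 · (0.0625000 − 0.142857) = -0.00669643.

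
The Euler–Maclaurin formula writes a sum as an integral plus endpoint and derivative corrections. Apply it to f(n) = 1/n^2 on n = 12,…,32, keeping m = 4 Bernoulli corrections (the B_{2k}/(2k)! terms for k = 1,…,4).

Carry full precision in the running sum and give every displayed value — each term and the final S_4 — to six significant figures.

∫_12^32 1/x^2 dx evaluates to 0.0520833.
½[f(12) + f(32)] = ½[0.00694444 + 0.000976562] = 0.00396050.
Running total after boundary: 0.0560438.
Correction k=1: B_{2}/2! · (f^{(1)}(32) − f^{(1)}(12)) = 1/12 · (-6.10352e-05 − (-0.00115741)) = 9.13644e-05.
Partial sum through k=1: 0.0561352.
Correction k=2: B_{4}/4! · (f^{(3)}(32) − f^{(3)}(12)) = −1/720 · (-7.15256e-07 − (-9.64506e-05)) = -1.32966e-07.
Partial sum through k=2: 0.0561351.
Correction k=3: B_{6}/6! · (f^{(5)}(32) − f^{(5)}(12)) = 1/30240 · (-2.09548e-08 − (-2.00939e-05)) = 6.63787e-10.
Partial sum through k=3: 0.0561351.
Correction k=4: B_{8}/8! · (f^{(7)}(32) − f^{(7)}(12)) = −1/1209600 · (-1.14596e-09 − (-7.81429e-06)) = -6.45928e-12.

S_4 ≈ 0.0561351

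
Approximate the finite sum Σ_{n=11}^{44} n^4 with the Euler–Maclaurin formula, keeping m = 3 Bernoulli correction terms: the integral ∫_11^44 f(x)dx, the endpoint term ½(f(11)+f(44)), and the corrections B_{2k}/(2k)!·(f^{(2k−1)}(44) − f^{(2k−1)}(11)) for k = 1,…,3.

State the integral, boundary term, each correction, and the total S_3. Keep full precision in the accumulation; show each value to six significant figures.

S_3 ≈ 3.48604e+07

∫_11^44 x^4 dx evaluates to 3.29510e+07.
Boundary: ½(f(11) + f(44)) = ½(14641.0 + 3.74810e+06) = 1.88137e+06.
Integral + boundary = 3.48324e+07.
Order-1 term: 1/12 · (340736 − 5324.00) = 27951.0.
After k=1: 3.48604e+07.
Order-2 term: −1/720 · (1056.00 − 264.000) = -1.10000.
After k=2: 3.48604e+07.
Order-3 term: 1/30240 · (0.00000 − 0.00000) = 0.00000.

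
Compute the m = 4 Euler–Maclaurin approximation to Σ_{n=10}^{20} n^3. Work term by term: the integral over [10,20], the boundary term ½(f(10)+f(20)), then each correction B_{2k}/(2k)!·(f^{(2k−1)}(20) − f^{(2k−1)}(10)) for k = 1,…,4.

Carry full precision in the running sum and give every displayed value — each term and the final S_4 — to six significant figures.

S_4 ≈ 42075.0

∫_10^20 x^3 dx evaluates to 37500.0.
Boundary: ½(f(10) + f(20)) = ½(1000.00 + 8000.00) = 4500.00.
Running total after boundary: 42000.0.
Order-1 term: 1/12 · (1200.00 − 300.000) = 75.0000.
Running total after k=1: 42075.0.
Order-2 term: −1/720 · (6.00000 − 6.00000) = 0.00000.
Running total after k=2: 42075.0.
Order-3 term: 1/30240 · (0.00000 − 0.00000) = 0.00000.
Running total after k=3: 42075.0.
Order-4 term: −1/1209600 · (0.00000 − 0.00000) = 0.00000.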